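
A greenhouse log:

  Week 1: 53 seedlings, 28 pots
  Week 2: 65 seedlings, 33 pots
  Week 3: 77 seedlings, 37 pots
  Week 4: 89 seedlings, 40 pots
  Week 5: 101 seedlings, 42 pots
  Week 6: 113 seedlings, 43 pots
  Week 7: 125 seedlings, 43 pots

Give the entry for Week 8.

137 seedlings, 42 pots

Seedlings: 53, 65, 77, 89, 101, 113, 125 → 137 (+12 each step).
Pots goes 28, 33, 37, 40, 42, 43, 43 → 42 (differences are 5, 4, 3, … (decreasing by 1 each time)).
So the next row is 137 seedlings, 42 pots.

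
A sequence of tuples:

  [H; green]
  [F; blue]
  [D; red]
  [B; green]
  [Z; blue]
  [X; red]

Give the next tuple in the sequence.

Letter: letters move back 2 places in the alphabet, wrapping A→Z; H, F, D, B, Z, X → V.
For the colour, repeats green → blue → red: green, blue, red, green, blue, red → green.
Combining the parts gives [V; green].

[V; green]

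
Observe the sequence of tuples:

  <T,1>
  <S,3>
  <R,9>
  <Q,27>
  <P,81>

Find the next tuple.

<O,243>

Letter: letters move back 1 place in the alphabet; T, S, R, Q, P → O.
Second slot goes 1, 3, 9, 27, 81 → 243 (×3 each step).
Putting it together: <O,243>.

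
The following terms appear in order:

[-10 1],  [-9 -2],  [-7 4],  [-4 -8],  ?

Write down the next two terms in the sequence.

First entry: differences are 1, 2, 3, … (increasing by 1 each time), so -10, -9, -7, -4 → 0 → 5.
Second entry: 1, -2, 4, -8 → 16 → -32 (×(-2) each step).
So the next two terms are [0 16] and [5 -32].

[0 16], [5 -32]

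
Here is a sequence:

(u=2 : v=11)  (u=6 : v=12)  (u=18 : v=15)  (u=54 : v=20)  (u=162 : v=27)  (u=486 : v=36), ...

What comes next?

(u=1458 : v=47)

U — ×3 each step: 2, 6, 18, 54, 162, 486 → 1458.
V goes 11, 12, 15, 20, 27, 36 → 47 (differences are 1, 3, 5, … (increasing by 2 each time)).
Putting it together: (u=1458 : v=47).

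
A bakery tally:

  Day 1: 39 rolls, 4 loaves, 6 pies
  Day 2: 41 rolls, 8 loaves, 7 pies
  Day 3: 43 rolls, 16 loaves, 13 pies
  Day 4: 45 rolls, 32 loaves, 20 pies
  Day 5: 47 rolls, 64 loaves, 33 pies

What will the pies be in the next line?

53

Rolls: +2 each step; 39, 41, 43, 45, 47 → 49.
Loaves goes 4, 8, 16, 32, 64 → 128 (×2 each step).
Pies goes 6, 7, 13, 20, 33 → 53 (each term is the sum of the two before it).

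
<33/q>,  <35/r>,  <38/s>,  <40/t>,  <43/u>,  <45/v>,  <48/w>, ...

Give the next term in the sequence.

First value: alternating steps +2, +3, +2, +3, …; 33, 35, 38, 40, 43, 45, 48 → 50.
Letter goes q, r, s, t, u, v, w → x (letters move forward 1 place in the alphabet).
Combining the parts gives <50/x>.

<50/x>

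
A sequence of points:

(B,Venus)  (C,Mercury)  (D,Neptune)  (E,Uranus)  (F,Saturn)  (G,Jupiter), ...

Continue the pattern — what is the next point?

Letter: B, C, D, E, F, G → H (letters move forward 1 place in the alphabet).
Planet: runs backward through the planets Mercury→Neptune; Venus, Mercury, Neptune, Uranus, Saturn, Jupiter → Mars.
Putting it together: (H,Mars).

(H,Mars)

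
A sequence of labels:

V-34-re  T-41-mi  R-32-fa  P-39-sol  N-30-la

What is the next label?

L-37-ti

Letter: V, T, R, P, N → L (letters move back 2 places in the alphabet).
Second component goes 34, 41, 32, 39, 30 → 37 (alternating steps +7, −9, +7, −9, …).
For the note, runs through the solfège scale do→ti: re, mi, fa, sol, la → ti.
Putting it together: L-37-ti.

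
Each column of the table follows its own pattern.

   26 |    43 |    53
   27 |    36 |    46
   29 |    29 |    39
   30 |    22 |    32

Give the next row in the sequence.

32  15  25

For the first component, alternating steps +1, +2, +1, +2, …: 26, 27, 29, 30 → 32.
For the second component, −7 each step: 43, 36, 29, 22 → 15.
Third component: always 10 more than the second component; 53, 46, 39, 32 → 25.
Combining the parts gives 32  15  25.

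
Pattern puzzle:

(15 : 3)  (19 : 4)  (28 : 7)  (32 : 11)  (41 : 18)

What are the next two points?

(45 : 29), (54 : 47)

First slot: alternating steps +4, +9, +4, +9, …; 15, 19, 28, 32, 41 → 45 → 54.
For the second slot, each term is the sum of the two before it: 3, 4, 7, 11, 18 → 29 → 47.
Putting the parts together: (45 : 29) and then (54 : 47).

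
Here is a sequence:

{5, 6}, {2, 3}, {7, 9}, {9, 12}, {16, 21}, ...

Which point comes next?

{25, 33}

First entry: 5, 2, 7, 9, 16 → 25 (each term is the sum of the two before it).
Second entry: each term is the sum of the two before it; 6, 3, 9, 12, 21 → 33.
Combining the parts gives {25, 33}.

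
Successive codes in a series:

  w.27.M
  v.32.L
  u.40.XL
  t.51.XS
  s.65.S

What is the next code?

r.82.M

Letter: w, v, u, t, s → r (letters move back 1 place in the alphabet).
Second component: differences are 5, 8, 11, … (increasing by 3 each time), so 27, 32, 40, 51, 65 → 82.
Size goes M, L, XL, XS, S → M (runs through clothing sizes XS→XL).
So the next code is r.82.M.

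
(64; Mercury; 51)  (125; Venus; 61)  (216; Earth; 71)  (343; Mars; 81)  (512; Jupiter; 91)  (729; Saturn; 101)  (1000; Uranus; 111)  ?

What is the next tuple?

First part — perfect cubes: 4³, 5³, 6³, …: 64, 125, 216, 343, 512, 729, 1000 → 1331.
For the planet, runs through the planets Mercury→Neptune: Mercury, Venus, Earth, Mars, Jupiter, Saturn, Uranus → Neptune.
Third part goes 51, 61, 71, 81, 91, 101, 111 → 121 (+10 each step).
Putting it together: (1331; Neptune; 121).

(1331; Neptune; 121)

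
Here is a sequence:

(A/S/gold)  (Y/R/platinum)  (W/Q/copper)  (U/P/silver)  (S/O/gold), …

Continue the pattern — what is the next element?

First letter — letters move back 2 places in the alphabet, wrapping A→Z: A, Y, W, U, S → Q.
Second letter goes S, R, Q, P, O → N (letters move back 1 place in the alphabet).
Metal: repeats gold → platinum → copper → silver, so gold, platinum, copper, silver, gold → platinum.
Putting it together: (Q/N/platinum).

(Q/N/platinum)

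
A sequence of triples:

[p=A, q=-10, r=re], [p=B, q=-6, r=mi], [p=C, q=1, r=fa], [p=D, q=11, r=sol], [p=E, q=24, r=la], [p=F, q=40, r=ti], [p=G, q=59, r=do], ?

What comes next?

[p=H, q=81, r=re]

P: letters move forward 1 place in the alphabet; A, B, C, D, E, F, G → H.
Q: differences are 4, 7, 10, … (increasing by 3 each time); -10, -6, 1, 11, 24, 40, 59 → 81.
R: re, mi, fa, sol, la, ti, do → re (runs through the solfège scale do→ti).
Putting it together: [p=H, q=81, r=re].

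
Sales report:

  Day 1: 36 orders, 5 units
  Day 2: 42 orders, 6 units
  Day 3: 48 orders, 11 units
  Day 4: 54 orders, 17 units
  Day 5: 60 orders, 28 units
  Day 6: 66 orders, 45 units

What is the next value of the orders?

Orders: 36, 42, 48, 54, 60, 66 → 72 (+6 each step).
Units: each term is the sum of the two before it, so 5, 6, 11, 17, 28, 45 → 73.

72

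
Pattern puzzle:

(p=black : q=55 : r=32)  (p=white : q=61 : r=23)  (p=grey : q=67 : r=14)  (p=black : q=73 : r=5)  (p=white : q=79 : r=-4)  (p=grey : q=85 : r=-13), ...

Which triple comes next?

P: repeats black → white → grey; black, white, grey, black, white, grey → black.
Q goes 55, 61, 67, 73, 79, 85 → 91 (+6 each step).
R: −9 each step, so 32, 23, 14, 5, -4, -13 → -22.
Putting it together: (p=black : q=91 : r=-22).

(p=black : q=91 : r=-22)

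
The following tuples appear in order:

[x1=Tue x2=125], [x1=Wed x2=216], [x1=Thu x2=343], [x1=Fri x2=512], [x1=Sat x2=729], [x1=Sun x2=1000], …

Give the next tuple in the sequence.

[x1=Mon x2=1331]

X1: Tue, Wed, Thu, Fri, Sat, Sun → Mon (runs through the weekdays Mon→Sun).
X2 — perfect cubes: 5³, 6³, 7³, …: 125, 216, 343, 512, 729, 1000 → 1331.
Combining the parts gives [x1=Mon x2=1331].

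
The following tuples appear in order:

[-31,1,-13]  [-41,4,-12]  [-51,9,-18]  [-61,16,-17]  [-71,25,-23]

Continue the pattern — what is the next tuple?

First part goes -31, -41, -51, -61, -71 → -81 (−10 each step).
Second part goes 1, 4, 9, 16, 25 → 36 (perfect squares: 1², 2², 3², …).
For the third part, alternating steps +1, −6, +1, −6, …: -13, -12, -18, -17, -23 → -22.
Putting it together: [-81,36,-22].

[-81,36,-22]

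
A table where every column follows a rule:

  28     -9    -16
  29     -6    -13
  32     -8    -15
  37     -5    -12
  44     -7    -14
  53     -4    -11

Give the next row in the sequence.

64  -6  -13

First component: 28, 29, 32, 37, 44, 53 → 64 (differences are 1, 3, 5, … (increasing by 2 each time)).
Second component: -9, -6, -8, -5, -7, -4 → -6 (alternating steps +3, −2, +3, −2, …).
Third component — always 7 less than the second component: -16, -13, -15, -12, -14, -11 → -13.
Combining the parts gives 64  -6  -13.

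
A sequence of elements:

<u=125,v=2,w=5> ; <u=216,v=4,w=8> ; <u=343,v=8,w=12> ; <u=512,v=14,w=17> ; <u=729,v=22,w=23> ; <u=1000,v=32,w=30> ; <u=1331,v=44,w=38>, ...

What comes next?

<u=1728,v=58,w=47>

U: perfect cubes: 5³, 6³, 7³, …, so 125, 216, 343, 512, 729, 1000, 1331 → 1728.
V: differences are 2, 4, 6, … (increasing by 2 each time), so 2, 4, 8, 14, 22, 32, 44 → 58.
For the w, differences are 3, 4, 5, … (increasing by 1 each time): 5, 8, 12, 17, 23, 30, 38 → 47.
Combining the parts gives <u=1728,v=58,w=47>.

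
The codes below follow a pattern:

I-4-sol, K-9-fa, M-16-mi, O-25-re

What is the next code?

Letter: I, K, M, O → Q (letters move forward 2 places in the alphabet).
Second component: perfect squares: 2², 3², 4², …; 4, 9, 16, 25 → 36.
Note goes sol, fa, mi, re → do (runs backward through the solfège scale do→ti).
Combining the parts gives Q-36-do.

Q-36-do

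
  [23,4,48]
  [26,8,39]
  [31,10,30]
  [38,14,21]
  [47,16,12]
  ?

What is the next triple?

First value goes 23, 26, 31, 38, 47 → 58 (differences are 3, 5, 7, … (increasing by 2 each time)).
Second value goes 4, 8, 10, 14, 16 → 20 (alternating steps +4, +2, +4, +2, …).
Third value: 48, 39, 30, 21, 12 → 3 (−9 each step).
Putting it together: [58,20,3].

[58,20,3]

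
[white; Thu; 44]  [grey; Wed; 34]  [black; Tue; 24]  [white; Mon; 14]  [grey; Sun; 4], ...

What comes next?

[black; Sat; -6]

Shade — repeats white → grey → black: white, grey, black, white, grey → black.
Day goes Thu, Wed, Tue, Mon, Sun → Sat (runs backward through the weekdays Mon→Sun).
Third component: −10 each step; 44, 34, 24, 14, 4 → -6.
Combining the parts gives [black; Sat; -6].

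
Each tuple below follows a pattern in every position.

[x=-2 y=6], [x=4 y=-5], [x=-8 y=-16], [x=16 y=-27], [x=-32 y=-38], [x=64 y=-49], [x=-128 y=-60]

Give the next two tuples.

X goes -2, 4, -8, 16, -32, 64, -128 → 256 → -512 (×(-2) each step).
Y: 6, -5, -16, -27, -38, -49, -60 → -71 → -82 (−11 each step).
So the next two tuples are [x=256 y=-71] and [x=-512 y=-82].

[x=256 y=-71], [x=-512 y=-82]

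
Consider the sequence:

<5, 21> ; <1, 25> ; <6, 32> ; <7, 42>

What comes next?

<13, 55>

For the first slot, each term is the sum of the two before it: 5, 1, 6, 7 → 13.
Second slot: 21, 25, 32, 42 → 55 (differences are 4, 7, 10, … (increasing by 3 each time)).
Combining the parts gives <13, 55>.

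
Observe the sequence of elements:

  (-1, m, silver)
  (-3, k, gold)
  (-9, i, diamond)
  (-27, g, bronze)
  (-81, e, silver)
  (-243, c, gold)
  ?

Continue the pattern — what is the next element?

(-729, a, diamond)

First entry goes -1, -3, -9, -27, -81, -243 → -729 (×3 each step).
Letter — letters move back 2 places in the alphabet: m, k, i, g, e, c → a.
For the rank, repeats silver → gold → diamond → bronze: silver, gold, diamond, bronze, silver, gold → diamond.
Combining the parts gives (-729, a, diamond).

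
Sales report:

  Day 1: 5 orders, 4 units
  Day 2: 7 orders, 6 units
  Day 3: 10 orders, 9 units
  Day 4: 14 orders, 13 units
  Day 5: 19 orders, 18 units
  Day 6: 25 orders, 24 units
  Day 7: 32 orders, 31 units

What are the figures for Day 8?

Orders: differences are 2, 3, 4, … (increasing by 1 each time); 5, 7, 10, 14, 19, 25, 32 → 40.
Units goes 4, 6, 9, 13, 18, 24, 31 → 39 (always 1 less than the orders).
So the next record is 40 orders, 39 units.

40 orders, 39 units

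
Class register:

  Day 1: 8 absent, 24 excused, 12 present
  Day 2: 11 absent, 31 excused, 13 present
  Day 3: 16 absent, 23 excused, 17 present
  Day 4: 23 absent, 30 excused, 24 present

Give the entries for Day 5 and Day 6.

32 absent, 22 excused, 34 present; 43 absent, 29 excused, 47 present

Absent: differences are 3, 5, 7, … (increasing by 2 each time), so 8, 11, 16, 23 → 32 → 43.
For the excused, alternating steps +7, −8, +7, −8, …: 24, 31, 23, 30 → 22 → 29.
Present: differences are 1, 4, 7, … (increasing by 3 each time); 12, 13, 17, 24 → 34 → 47.
So the next two rows are 32 absent, 22 excused, 34 present and 43 absent, 29 excused, 47 present.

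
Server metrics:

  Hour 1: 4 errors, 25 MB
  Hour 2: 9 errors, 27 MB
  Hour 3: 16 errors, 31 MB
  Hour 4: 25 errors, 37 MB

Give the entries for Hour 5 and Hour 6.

For the errors, perfect squares: 2², 3², 4², …: 4, 9, 16, 25 → 36 → 49.
MB: differences are 2, 4, 6, … (increasing by 2 each time); 25, 27, 31, 37 → 45 → 55.
Putting the parts together: 36 errors, 45 MB and then 49 errors, 55 MB.

36 errors, 45 MB; 49 errors, 55 MB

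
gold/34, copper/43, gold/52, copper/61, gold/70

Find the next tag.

Metal — alternates gold ↔ copper: gold, copper, gold, copper, gold → copper.
Second component goes 34, 43, 52, 61, 70 → 79 (+9 each step).
Putting it together: copper/79.

copper/79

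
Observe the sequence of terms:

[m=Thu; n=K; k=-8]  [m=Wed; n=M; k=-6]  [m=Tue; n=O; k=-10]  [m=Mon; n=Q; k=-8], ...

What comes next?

M: runs backward through the weekdays Mon→Sun; Thu, Wed, Tue, Mon → Sun.
N: K, M, O, Q → S (letters move forward 2 places in the alphabet).
For the k, alternating steps +2, −4, +2, −4, …: -8, -6, -10, -8 → -12.
So the next term is [m=Sun; n=S; k=-12].

[m=Sun; n=S; k=-12]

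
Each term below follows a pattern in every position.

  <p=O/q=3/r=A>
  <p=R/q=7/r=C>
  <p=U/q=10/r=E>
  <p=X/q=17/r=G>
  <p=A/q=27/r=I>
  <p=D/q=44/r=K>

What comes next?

<p=G/q=71/r=M>

P: letters move forward 3 places in the alphabet, wrapping Z→A, so O, R, U, X, A, D → G.
Q — each term is the sum of the two before it: 3, 7, 10, 17, 27, 44 → 71.
For the r, letters move forward 2 places in the alphabet: A, C, E, G, I, K → M.
Putting it together: <p=G/q=71/r=M>.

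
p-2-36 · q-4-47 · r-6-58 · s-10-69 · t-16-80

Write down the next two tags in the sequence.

Letter goes p, q, r, s, t → u → v (letters move forward 1 place in the alphabet).
Second component — each term is the sum of the two before it: 2, 4, 6, 10, 16 → 26 → 42.
Third component: +11 each step; 36, 47, 58, 69, 80 → 91 → 102.
Putting the parts together: u-26-91 and then v-42-102.

u-26-91 then v-42-102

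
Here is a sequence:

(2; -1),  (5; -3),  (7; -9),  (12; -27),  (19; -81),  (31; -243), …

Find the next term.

First value: each term is the sum of the two before it, so 2, 5, 7, 12, 19, 31 → 50.
Second value goes -1, -3, -9, -27, -81, -243 → -729 (×3 each step).
So the next term is (50; -729).

(50; -729)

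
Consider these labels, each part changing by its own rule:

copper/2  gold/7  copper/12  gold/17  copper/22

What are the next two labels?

Metal goes copper, gold, copper, gold, copper → gold → copper (alternates copper ↔ gold).
Second component: +5 each step, so 2, 7, 12, 17, 22 → 27 → 32.
Putting the parts together: gold/27 and then copper/32.

gold/27, copper/32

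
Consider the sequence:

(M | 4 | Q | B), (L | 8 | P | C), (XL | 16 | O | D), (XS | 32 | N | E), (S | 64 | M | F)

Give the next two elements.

(M | 128 | L | G), (L | 256 | K | H)

Size — runs through clothing sizes XS→XL: M, L, XL, XS, S → M → L.
For the second part, ×2 each step: 4, 8, 16, 32, 64 → 128 → 256.
For the first letter, letters move back 1 place in the alphabet: Q, P, O, N, M → L → K.
Second letter: letters move forward 1 place in the alphabet, so B, C, D, E, F → G → H.
Putting the parts together: (M | 128 | L | G) and then (L | 256 | K | H).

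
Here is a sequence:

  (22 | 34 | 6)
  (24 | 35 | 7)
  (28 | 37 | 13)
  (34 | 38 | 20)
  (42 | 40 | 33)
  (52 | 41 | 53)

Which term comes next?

First component — differences are 2, 4, 6, … (increasing by 2 each time): 22, 24, 28, 34, 42, 52 → 64.
Second component: alternating steps +1, +2, +1, +2, …; 34, 35, 37, 38, 40, 41 → 43.
Third component — each term is the sum of the two before it: 6, 7, 13, 20, 33, 53 → 86.
So the next term is (64 | 43 | 86).

(64 | 43 | 86)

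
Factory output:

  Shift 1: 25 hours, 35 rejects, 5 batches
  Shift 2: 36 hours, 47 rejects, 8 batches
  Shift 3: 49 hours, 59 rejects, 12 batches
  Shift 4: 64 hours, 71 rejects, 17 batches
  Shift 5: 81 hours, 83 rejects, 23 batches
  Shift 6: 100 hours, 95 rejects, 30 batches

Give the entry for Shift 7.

Hours goes 25, 36, 49, 64, 81, 100 → 121 (perfect squares: 5², 6², 7², …).
Rejects: +12 each step, so 35, 47, 59, 71, 83, 95 → 107.
Batches goes 5, 8, 12, 17, 23, 30 → 38 (differences are 3, 4, 5, … (increasing by 1 each time)).
Combining the parts gives 121 hours, 107 rejects, 38 batches.

121 hours, 107 rejects, 38 batches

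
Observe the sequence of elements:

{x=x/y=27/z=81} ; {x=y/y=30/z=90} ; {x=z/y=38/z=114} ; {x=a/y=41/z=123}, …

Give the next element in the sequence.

X goes x, y, z, a → b (letters move forward 1 place in the alphabet, wrapping Z→A).
Y: 27, 30, 38, 41 → 49 (alternating steps +3, +8, +3, +8, …).
Z: always 3 × the y, so 81, 90, 114, 123 → 147.
Combining the parts gives {x=b/y=49/z=147}.

{x=b/y=49/z=147}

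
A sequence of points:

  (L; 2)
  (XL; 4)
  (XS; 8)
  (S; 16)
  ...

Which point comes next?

Size: L, XL, XS, S → M (runs through clothing sizes XS→XL).
Second value — ×2 each step: 2, 4, 8, 16 → 32.
Combining the parts gives (M; 32).

(M; 32)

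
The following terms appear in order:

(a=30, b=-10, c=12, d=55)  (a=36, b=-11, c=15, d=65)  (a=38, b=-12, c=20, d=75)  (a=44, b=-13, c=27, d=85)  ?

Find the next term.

A — alternating steps +6, +2, +6, +2, …: 30, 36, 38, 44 → 46.
B goes -10, -11, -12, -13 → -14 (−1 each step).
C: differences are 3, 5, 7, … (increasing by 2 each time), so 12, 15, 20, 27 → 36.
D: +10 each step, so 55, 65, 75, 85 → 95.
Combining the parts gives (a=46, b=-14, c=36, d=95).

(a=46, b=-14, c=36, d=95)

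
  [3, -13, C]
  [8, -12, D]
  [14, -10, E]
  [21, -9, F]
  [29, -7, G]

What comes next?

[38, -6, H]

First part: 3, 8, 14, 21, 29 → 38 (differences are 5, 6, 7, … (increasing by 1 each time)).
Second part — alternating steps +1, +2, +1, +2, …: -13, -12, -10, -9, -7 → -6.
Letter: letters move forward 1 place in the alphabet; C, D, E, F, G → H.
So the next tuple is [38, -6, H].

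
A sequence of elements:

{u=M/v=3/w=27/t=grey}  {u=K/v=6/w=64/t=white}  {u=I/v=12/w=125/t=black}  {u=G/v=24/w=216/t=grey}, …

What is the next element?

{u=E/v=48/w=343/t=white}

U — letters move back 2 places in the alphabet: M, K, I, G → E.
V: ×2 each step; 3, 6, 12, 24 → 48.
W — perfect cubes: 3³, 4³, 5³, …: 27, 64, 125, 216 → 343.
T goes grey, white, black, grey → white (repeats grey → white → black).
So the next element is {u=E/v=48/w=343/t=white}.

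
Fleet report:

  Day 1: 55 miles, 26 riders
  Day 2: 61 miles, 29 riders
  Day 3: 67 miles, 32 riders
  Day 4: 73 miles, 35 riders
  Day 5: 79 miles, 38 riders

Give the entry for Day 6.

85 miles, 41 riders

For the miles, +6 each step: 55, 61, 67, 73, 79 → 85.
Riders: +3 each step; 26, 29, 32, 35, 38 → 41.
Combining the parts gives 85 miles, 41 riders.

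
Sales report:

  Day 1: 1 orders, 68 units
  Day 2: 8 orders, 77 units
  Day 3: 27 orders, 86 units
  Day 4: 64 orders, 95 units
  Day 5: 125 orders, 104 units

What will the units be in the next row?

113

For the units, +9 each step: 68, 77, 86, 95, 104 → 113.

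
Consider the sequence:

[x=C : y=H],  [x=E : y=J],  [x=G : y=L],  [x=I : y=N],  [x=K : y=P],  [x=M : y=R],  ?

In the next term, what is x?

For the x, letters move forward 2 places in the alphabet: C, E, G, I, K, M → O.

O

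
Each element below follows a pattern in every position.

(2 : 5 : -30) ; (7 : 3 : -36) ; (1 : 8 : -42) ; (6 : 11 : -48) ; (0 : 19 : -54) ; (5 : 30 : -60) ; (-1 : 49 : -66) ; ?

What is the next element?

First entry: 2, 7, 1, 6, 0, 5, -1 → 4 (alternating steps +5, −6, +5, −6, …).
For the second entry, each term is the sum of the two before it: 5, 3, 8, 11, 19, 30, 49 → 79.
For the third entry, −6 each step: -30, -36, -42, -48, -54, -60, -66 → -72.
So the next element is (4 : 79 : -72).

(4 : 79 : -72)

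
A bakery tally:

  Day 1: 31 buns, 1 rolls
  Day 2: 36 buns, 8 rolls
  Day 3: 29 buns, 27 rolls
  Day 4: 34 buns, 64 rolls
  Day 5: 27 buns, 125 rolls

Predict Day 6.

For the buns, alternating steps +5, −7, +5, −7, …: 31, 36, 29, 34, 27 → 32.
For the rolls, perfect cubes: 1³, 2³, 3³, …: 1, 8, 27, 64, 125 → 216.
Putting it together: 32 buns, 216 rolls.

32 buns, 216 rolls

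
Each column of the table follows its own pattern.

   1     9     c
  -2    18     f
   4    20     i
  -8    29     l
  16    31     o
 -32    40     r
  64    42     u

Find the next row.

-128  51  x

First component: 1, -2, 4, -8, 16, -32, 64 → -128 (×(-2) each step).
Second component: alternating steps +9, +2, +9, +2, …, so 9, 18, 20, 29, 31, 40, 42 → 51.
Letter: letters move forward 3 places in the alphabet, so c, f, i, l, o, r, u → x.
Putting it together: -128  51  x.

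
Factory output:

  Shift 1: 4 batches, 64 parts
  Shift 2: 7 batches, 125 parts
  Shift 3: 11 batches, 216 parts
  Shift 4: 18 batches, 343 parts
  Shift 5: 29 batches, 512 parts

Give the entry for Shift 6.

Batches: 4, 7, 11, 18, 29 → 47 (each term is the sum of the two before it).
Parts goes 64, 125, 216, 343, 512 → 729 (perfect cubes: 4³, 5³, 6³, …).
So the next record is 47 batches, 729 parts.

47 batches, 729 parts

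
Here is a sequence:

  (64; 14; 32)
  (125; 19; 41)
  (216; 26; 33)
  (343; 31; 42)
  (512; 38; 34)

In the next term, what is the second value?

43

Second value: alternating steps +5, +7, +5, +7, …, so 14, 19, 26, 31, 38 → 43.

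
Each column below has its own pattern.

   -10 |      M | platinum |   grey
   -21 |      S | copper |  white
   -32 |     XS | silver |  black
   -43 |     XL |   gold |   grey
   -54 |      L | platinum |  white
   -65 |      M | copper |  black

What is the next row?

-76  S  silver  grey

First component — −11 each step: -10, -21, -32, -43, -54, -65 → -76.
Size: repeats M → S → XS → XL → L, so M, S, XS, XL, L, M → S.
Metal: repeats platinum → copper → silver → gold, so platinum, copper, silver, gold, platinum, copper → silver.
For the shade, repeats grey → white → black: grey, white, black, grey, white, black → grey.
So the next row is -76  S  silver  grey.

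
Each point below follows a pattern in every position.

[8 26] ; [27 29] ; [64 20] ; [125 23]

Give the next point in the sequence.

First coordinate: perfect cubes: 2³, 3³, 4³, …, so 8, 27, 64, 125 → 216.
Second coordinate: alternating steps +3, −9, +3, −9, …; 26, 29, 20, 23 → 14.
So the next point is [216 14].

[216 14]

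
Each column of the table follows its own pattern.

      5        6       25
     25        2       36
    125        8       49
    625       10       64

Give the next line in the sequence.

3125  18  81

For the first component, ×5 each step: 5, 25, 125, 625 → 3125.
For the second component, each term is the sum of the two before it: 6, 2, 8, 10 → 18.
Third component — perfect squares: 5², 6², 7², …: 25, 36, 49, 64 → 81.
Combining the parts gives 3125  18  81.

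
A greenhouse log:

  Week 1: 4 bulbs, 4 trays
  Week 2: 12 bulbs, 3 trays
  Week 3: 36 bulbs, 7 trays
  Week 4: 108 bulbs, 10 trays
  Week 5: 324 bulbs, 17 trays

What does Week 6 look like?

972 bulbs, 27 trays

Bulbs — ×3 each step: 4, 12, 36, 108, 324 → 972.
Trays goes 4, 3, 7, 10, 17 → 27 (each term is the sum of the two before it).
Combining the parts gives 972 bulbs, 27 trays.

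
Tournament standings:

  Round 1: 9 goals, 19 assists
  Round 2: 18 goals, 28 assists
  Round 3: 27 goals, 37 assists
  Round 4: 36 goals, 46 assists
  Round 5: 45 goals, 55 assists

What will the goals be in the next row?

Goals: +9 each step; 9, 18, 27, 36, 45 → 54.

54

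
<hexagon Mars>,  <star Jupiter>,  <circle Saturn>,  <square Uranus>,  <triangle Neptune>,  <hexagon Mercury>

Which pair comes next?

Shape: repeats hexagon → star → circle → square → triangle, so hexagon, star, circle, square, triangle, hexagon → star.
Planet: runs through the planets Mercury→Neptune, so Mars, Jupiter, Saturn, Uranus, Neptune, Mercury → Venus.
Putting it together: <star Venus>.

<star Venus>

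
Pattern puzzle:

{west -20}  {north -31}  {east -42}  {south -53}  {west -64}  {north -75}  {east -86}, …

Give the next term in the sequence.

{south -97}

Direction — repeats west → north → east → south: west, north, east, south, west, north, east → south.
For the second entry, −11 each step: -20, -31, -42, -53, -64, -75, -86 → -97.
So the next term is {south -97}.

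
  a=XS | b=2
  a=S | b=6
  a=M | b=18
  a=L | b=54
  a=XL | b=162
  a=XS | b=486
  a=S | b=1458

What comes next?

a=M | b=4374

A: repeats XS → S → M → L → XL; XS, S, M, L, XL, XS, S → M.
For the b, ×3 each step: 2, 6, 18, 54, 162, 486, 1458 → 4374.
Combining the parts gives a=M | b=4374.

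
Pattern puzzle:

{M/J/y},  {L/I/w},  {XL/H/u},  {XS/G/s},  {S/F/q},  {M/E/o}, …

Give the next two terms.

{L/D/m}, {XL/C/k}

Size: repeats M → L → XL → XS → S, so M, L, XL, XS, S, M → L → XL.
For the first letter, letters move back 1 place in the alphabet: J, I, H, G, F, E → D → C.
For the second letter, letters move back 2 places in the alphabet: y, w, u, s, q, o → m → k.
Putting the parts together: {L/D/m} and then {XL/C/k}.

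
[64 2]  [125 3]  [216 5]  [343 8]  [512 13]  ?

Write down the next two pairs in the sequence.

First value: 64, 125, 216, 343, 512 → 729 → 1000 (perfect cubes: 4³, 5³, 6³, …).
Second value — each term is the sum of the two before it: 2, 3, 5, 8, 13 → 21 → 34.
So the next two pairs are [729 21] and [1000 34].

[729 21], [1000 34]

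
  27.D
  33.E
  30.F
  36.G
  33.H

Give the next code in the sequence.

For the first component, alternating steps +6, −3, +6, −3, …: 27, 33, 30, 36, 33 → 39.
Letter goes D, E, F, G, H → I (letters move forward 1 place in the alphabet).
So the next code is 39.I.

39.I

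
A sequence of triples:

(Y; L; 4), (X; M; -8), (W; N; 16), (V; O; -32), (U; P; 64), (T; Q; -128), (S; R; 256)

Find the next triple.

(R; S; -512)

First letter — letters move back 1 place in the alphabet: Y, X, W, V, U, T, S → R.
For the second letter, letters move forward 1 place in the alphabet: L, M, N, O, P, Q, R → S.
Third entry: 4, -8, 16, -32, 64, -128, 256 → -512 (×(-2) each step).
Combining the parts gives (R; S; -512).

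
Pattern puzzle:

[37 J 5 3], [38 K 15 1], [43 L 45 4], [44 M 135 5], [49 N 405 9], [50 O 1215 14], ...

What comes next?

[55 P 3645 23]

For the first coordinate, alternating steps +1, +5, +1, +5, …: 37, 38, 43, 44, 49, 50 → 55.
Letter: letters move forward 1 place in the alphabet, so J, K, L, M, N, O → P.
Third coordinate goes 5, 15, 45, 135, 405, 1215 → 3645 (×3 each step).
Fourth coordinate — each term is the sum of the two before it: 3, 1, 4, 5, 9, 14 → 23.
Putting it together: [55 P 3645 23].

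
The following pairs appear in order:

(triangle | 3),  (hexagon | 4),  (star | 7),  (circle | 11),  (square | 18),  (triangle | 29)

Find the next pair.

Shape: repeats triangle → hexagon → star → circle → square, so triangle, hexagon, star, circle, square, triangle → hexagon.
Second entry — each term is the sum of the two before it: 3, 4, 7, 11, 18, 29 → 47.
Putting it together: (hexagon | 47).

(hexagon | 47)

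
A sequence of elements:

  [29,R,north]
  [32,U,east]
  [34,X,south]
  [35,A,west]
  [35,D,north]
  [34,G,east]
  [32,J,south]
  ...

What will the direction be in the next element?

west

For the direction, repeats north → east → south → west: north, east, south, west, north, east, south → west.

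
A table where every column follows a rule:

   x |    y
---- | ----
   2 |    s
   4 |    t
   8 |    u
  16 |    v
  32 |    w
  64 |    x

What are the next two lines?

128  y; 256  z

Column x: ×2 each step; 2, 4, 8, 16, 32, 64 → 128 → 256.
Column y: letters move forward 1 place in the alphabet; s, t, u, v, w, x → y → z.
Putting the parts together: 128  y and then 256  z.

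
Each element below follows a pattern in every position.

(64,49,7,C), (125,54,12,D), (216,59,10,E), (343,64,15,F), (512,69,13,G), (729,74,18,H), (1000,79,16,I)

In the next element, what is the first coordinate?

First coordinate goes 64, 125, 216, 343, 512, 729, 1000 → 1331 (perfect cubes: 4³, 5³, 6³, …).

1331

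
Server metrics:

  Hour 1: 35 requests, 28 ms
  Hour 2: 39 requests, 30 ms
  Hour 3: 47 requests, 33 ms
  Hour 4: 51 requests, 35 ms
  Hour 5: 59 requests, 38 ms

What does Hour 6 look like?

Requests: alternating steps +4, +8, +4, +8, …; 35, 39, 47, 51, 59 → 63.
Ms — alternating steps +2, +3, +2, +3, …: 28, 30, 33, 35, 38 → 40.
So the next line is 63 requests, 40 ms.

63 requests, 40 ms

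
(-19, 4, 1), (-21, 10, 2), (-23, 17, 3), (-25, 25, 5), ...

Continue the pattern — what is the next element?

(-27, 34, 8)

For the first value, −2 each step: -19, -21, -23, -25 → -27.
Second value goes 4, 10, 17, 25 → 34 (differences are 6, 7, 8, … (increasing by 1 each time)).
Third value: each term is the sum of the two before it; 1, 2, 3, 5 → 8.
Combining the parts gives (-27, 34, 8).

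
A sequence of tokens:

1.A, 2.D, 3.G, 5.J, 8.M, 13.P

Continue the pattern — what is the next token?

21.S

For the first component, each term is the sum of the two before it: 1, 2, 3, 5, 8, 13 → 21.
For the letter, letters move forward 3 places in the alphabet: A, D, G, J, M, P → S.
Combining the parts gives 21.S.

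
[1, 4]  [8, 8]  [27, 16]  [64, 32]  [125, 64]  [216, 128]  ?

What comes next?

First part: 1, 8, 27, 64, 125, 216 → 343 (perfect cubes: 1³, 2³, 3³, …).
For the second part, ×2 each step: 4, 8, 16, 32, 64, 128 → 256.
Putting it together: [343, 256].

[343, 256]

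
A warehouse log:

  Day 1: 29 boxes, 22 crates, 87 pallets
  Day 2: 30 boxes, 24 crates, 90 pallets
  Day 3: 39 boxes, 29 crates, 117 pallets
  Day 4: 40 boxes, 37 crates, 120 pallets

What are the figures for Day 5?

Boxes — alternating steps +1, +9, +1, +9, …: 29, 30, 39, 40 → 49.
For the crates, differences are 2, 5, 8, … (increasing by 3 each time): 22, 24, 29, 37 → 48.
For the pallets, always 3 × the boxes: 87, 90, 117, 120 → 147.
So the next row is 49 boxes, 48 crates, 147 pallets.

49 boxes, 48 crates, 147 pallets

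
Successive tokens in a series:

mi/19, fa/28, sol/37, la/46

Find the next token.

Note: runs through the solfège scale do→ti; mi, fa, sol, la → ti.
Second component — +9 each step: 19, 28, 37, 46 → 55.
Combining the parts gives ti/55.

ti/55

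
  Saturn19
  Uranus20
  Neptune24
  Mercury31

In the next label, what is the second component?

Second component: 19, 20, 24, 31 → 41 (differences are 1, 4, 7, … (increasing by 3 each time)).

41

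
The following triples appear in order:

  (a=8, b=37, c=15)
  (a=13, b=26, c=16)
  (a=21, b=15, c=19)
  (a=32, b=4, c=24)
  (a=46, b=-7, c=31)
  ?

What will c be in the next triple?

40

C: differences are 1, 3, 5, … (increasing by 2 each time), so 15, 16, 19, 24, 31 → 40.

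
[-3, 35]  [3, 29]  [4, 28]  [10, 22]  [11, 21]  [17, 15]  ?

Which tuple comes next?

First entry: alternating steps +6, +1, +6, +1, …, so -3, 3, 4, 10, 11, 17 → 18.
Second entry goes 35, 29, 28, 22, 21, 15 → 14 (together with the first entry always sums to 32).
Combining the parts gives [18, 14].

[18, 14]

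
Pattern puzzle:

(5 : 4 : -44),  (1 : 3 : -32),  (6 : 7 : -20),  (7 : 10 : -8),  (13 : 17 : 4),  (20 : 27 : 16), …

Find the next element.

(33 : 44 : 28)

First value: 5, 1, 6, 7, 13, 20 → 33 (each term is the sum of the two before it).
For the second value, each term is the sum of the two before it: 4, 3, 7, 10, 17, 27 → 44.
Third value: +12 each step, so -44, -32, -20, -8, 4, 16 → 28.
Putting it together: (33 : 44 : 28).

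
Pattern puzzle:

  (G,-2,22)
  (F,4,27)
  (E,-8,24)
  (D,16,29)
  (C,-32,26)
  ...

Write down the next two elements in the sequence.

(B,64,31), (A,-128,28)

Letter goes G, F, E, D, C → B → A (letters move back 1 place in the alphabet).
Second part: -2, 4, -8, 16, -32 → 64 → -128 (×(-2) each step).
Third part: alternating steps +5, −3, +5, −3, …; 22, 27, 24, 29, 26 → 31 → 28.
So the next two elements are (B,64,31) and (A,-128,28).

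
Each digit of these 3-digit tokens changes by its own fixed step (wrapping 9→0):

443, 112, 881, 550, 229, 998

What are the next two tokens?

First digit goes 4, 1, 8, 5, 2, 9 → 6 → 3 (−3 each step, mod 10).
For the second digit, −3 each step, mod 10: 4, 1, 8, 5, 2, 9 → 6 → 3.
For the third digit, −1 each step, mod 10: 3, 2, 1, 0, 9, 8 → 7 → 6.
So the next two tokens are 667 and 336.

667 then 336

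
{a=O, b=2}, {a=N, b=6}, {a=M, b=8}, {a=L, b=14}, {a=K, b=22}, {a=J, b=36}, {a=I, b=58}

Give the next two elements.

For the a, letters move back 1 place in the alphabet: O, N, M, L, K, J, I → H → G.
B: 2, 6, 8, 14, 22, 36, 58 → 94 → 152 (each term is the sum of the two before it).
Putting the parts together: {a=H, b=94} and then {a=G, b=152}.

{a=H, b=94}, {a=G, b=152}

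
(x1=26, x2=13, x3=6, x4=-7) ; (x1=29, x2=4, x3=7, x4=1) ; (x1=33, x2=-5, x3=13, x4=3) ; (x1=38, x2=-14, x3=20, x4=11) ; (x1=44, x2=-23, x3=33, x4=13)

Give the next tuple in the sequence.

(x1=51, x2=-32, x3=53, x4=21)

X1: 26, 29, 33, 38, 44 → 51 (differences are 3, 4, 5, … (increasing by 1 each time)).
X2: −9 each step, so 13, 4, -5, -14, -23 → -32.
X3: 6, 7, 13, 20, 33 → 53 (each term is the sum of the two before it).
X4 — alternating steps +8, +2, +8, +2, …: -7, 1, 3, 11, 13 → 21.
So the next tuple is (x1=51, x2=-32, x3=53, x4=21).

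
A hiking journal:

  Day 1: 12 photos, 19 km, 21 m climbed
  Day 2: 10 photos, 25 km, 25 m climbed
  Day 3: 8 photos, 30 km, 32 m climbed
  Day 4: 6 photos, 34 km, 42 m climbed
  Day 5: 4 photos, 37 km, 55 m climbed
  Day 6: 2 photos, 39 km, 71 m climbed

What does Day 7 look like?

0 photos, 40 km, 90 m climbed

Photos: 12, 10, 8, 6, 4, 2 → 0 (−2 each step).
Km: differences are 6, 5, 4, … (decreasing by 1 each time), so 19, 25, 30, 34, 37, 39 → 40.
M climbed — differences are 4, 7, 10, … (increasing by 3 each time): 21, 25, 32, 42, 55, 71 → 90.
Putting it together: 0 photos, 40 km, 90 m climbed.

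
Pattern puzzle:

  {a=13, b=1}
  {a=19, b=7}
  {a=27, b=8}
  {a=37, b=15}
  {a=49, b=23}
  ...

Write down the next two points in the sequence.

{a=63, b=38}, {a=79, b=61}

A — differences are 6, 8, 10, … (increasing by 2 each time): 13, 19, 27, 37, 49 → 63 → 79.
For the b, each term is the sum of the two before it: 1, 7, 8, 15, 23 → 38 → 61.
So the next two points are {a=63, b=38} and {a=79, b=61}.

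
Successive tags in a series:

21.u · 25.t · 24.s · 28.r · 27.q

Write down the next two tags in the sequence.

31.p then 30.o

First component goes 21, 25, 24, 28, 27 → 31 → 30 (alternating steps +4, −1, +4, −1, …).
Letter: letters move back 1 place in the alphabet, so u, t, s, r, q → p → o.
So the next two tags are 31.p and 30.o.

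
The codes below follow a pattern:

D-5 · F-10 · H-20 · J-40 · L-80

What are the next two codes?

Letter goes D, F, H, J, L → N → P (letters move forward 2 places in the alphabet).
Second component: ×2 each step, so 5, 10, 20, 40, 80 → 160 → 320.
Putting the parts together: N-160 and then P-320.

N-160 then P-320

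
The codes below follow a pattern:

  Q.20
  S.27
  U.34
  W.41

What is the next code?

Letter: Q, S, U, W → Y (letters move forward 2 places in the alphabet).
Second component goes 20, 27, 34, 41 → 48 (+7 each step).
So the next code is Y.48.

Y.48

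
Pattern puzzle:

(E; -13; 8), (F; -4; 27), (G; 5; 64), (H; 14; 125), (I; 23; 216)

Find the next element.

For the letter, letters move forward 1 place in the alphabet: E, F, G, H, I → J.
Second slot: -13, -4, 5, 14, 23 → 32 (+9 each step).
Third slot: perfect cubes: 2³, 3³, 4³, …, so 8, 27, 64, 125, 216 → 343.
Putting it together: (J; 32; 343).

(J; 32; 343)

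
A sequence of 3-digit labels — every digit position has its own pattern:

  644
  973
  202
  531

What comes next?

860

First digit: +3 each step, mod 10; 6, 9, 2, 5 → 8.
For the second digit, +3 each step, mod 10: 4, 7, 0, 3 → 6.
Third digit goes 4, 3, 2, 1 → 0 (−1 each step, mod 10).
Combining the parts gives 860.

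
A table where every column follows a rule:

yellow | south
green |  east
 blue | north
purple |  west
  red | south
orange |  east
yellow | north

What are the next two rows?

green  west; blue  south

Colour: repeats yellow → green → blue → purple → red → orange, so yellow, green, blue, purple, red, orange, yellow → green → blue.
Direction goes south, east, north, west, south, east, north → west → south (repeats south → east → north → west).
So the next two rows are green  west and blue  south.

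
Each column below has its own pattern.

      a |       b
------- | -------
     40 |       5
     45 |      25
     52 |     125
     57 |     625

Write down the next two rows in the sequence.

Column a goes 40, 45, 52, 57 → 64 → 69 (alternating steps +5, +7, +5, +7, …).
Column b goes 5, 25, 125, 625 → 3125 → 15625 (×5 each step).
Putting the parts together: 64  3125 and then 69  15625.

64  3125; 69  15625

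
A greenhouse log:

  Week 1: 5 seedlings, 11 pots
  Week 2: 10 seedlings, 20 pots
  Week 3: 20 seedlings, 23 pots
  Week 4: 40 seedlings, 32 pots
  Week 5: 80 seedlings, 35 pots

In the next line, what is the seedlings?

Seedlings: ×2 each step; 5, 10, 20, 40, 80 → 160.

160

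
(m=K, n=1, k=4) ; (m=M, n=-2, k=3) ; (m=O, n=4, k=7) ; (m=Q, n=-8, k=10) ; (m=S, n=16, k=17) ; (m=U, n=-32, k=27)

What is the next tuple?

(m=W, n=64, k=44)

M: K, M, O, Q, S, U → W (letters move forward 2 places in the alphabet).
N goes 1, -2, 4, -8, 16, -32 → 64 (×(-2) each step).
K goes 4, 3, 7, 10, 17, 27 → 44 (each term is the sum of the two before it).
Combining the parts gives (m=W, n=64, k=44).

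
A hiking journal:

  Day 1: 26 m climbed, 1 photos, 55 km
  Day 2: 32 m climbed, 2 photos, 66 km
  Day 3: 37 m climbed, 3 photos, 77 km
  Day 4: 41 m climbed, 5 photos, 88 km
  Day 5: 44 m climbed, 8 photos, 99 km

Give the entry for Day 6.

M climbed: differences are 6, 5, 4, … (decreasing by 1 each time); 26, 32, 37, 41, 44 → 46.
Photos goes 1, 2, 3, 5, 8 → 13 (each term is the sum of the two before it).
Km: +11 each step, so 55, 66, 77, 88, 99 → 110.
So the next line is 46 m climbed, 13 photos, 110 km.

46 m climbed, 13 photos, 110 km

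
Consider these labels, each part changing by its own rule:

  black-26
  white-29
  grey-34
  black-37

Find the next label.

For the shade, repeats black → white → grey: black, white, grey, black → white.
Second component: alternating steps +3, +5, +3, +5, …; 26, 29, 34, 37 → 42.
So the next label is white-42.

white-42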